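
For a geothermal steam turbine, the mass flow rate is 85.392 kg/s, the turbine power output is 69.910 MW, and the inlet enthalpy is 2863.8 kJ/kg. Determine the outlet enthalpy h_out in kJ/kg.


h_out = h_in - P * 1000 / mdot
h_out = 2863.8 - 69.910 * 1000 / 85.392
h_out = 2045.1 kJ/kg


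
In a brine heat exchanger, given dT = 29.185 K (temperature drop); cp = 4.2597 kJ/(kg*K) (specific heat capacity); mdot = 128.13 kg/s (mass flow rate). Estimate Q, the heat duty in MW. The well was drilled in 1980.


Q = mdot * cp * dT / 1000
Q = 128.13 * 4.2597 * 29.185 / 1000
Q = 15.929 MW


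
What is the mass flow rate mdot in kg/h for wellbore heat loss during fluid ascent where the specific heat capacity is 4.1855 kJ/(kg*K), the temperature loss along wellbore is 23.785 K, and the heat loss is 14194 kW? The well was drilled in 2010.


mdot = Q_loss / (cp * dT)
mdot = 14194 / (4.1855 * 23.785)
mdot = 142.5786 kg/s
Convert: 142.5786 kg/s * 3600.0 = 5.1328e+05 kg/h
mdot = 5.1328e+05 kg/h


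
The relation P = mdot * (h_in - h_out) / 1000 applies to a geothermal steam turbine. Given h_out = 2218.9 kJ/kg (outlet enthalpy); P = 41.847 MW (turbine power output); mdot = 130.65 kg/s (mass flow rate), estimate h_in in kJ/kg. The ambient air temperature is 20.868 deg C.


h_in = h_out + P * 1000 / mdot
h_in = 2218.9 + 41.847 * 1000 / 130.65
h_in = 2539.2 kJ/kg


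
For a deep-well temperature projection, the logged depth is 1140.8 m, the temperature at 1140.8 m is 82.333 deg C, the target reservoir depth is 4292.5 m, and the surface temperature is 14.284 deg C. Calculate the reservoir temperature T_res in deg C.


Step 1: grad = (T_d1 - T_surf)/d1 * 1000 = (82.333 - 14.284)/1140.8 * 1000 = 59.65025 deg C/km
Step 2: T_res = T_surf + grad*d2/1000 = 14.284 + 59.65025*4292.5/1000 = 270.33 deg C
T_res = 270.33 deg C


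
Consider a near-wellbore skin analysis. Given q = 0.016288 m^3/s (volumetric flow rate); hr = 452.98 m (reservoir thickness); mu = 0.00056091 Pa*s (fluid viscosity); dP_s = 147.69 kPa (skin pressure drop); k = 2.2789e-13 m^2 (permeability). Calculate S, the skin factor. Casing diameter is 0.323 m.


S = dP_s * 1000 * 2*pi*k*hr / (q*mu)
S = 147.69 * 1000 * 2*pi*2.2789e-13*452.98 / (0.016288*0.00056091)
S = 10.485


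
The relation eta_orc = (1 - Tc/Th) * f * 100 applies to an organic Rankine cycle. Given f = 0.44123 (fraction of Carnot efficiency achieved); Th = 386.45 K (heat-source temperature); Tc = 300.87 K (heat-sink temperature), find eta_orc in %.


eta_orc = (1 - Tc/Th) * f * 100
eta_orc = (1 - 300.87/386.45) * 0.44123 * 100
eta_orc = 9.7711 %


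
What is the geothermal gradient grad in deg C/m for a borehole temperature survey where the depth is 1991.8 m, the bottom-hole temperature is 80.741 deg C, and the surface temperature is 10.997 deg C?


grad = (T_d - T_surf) / d * 1000
grad = (80.741 - 10.997) / 1991.8 * 1000
grad = 35.01556 deg C/km
Convert: 35.01556 deg C/km * 0.001 = 0.035016 deg C/m
grad = 0.035016 deg C/m


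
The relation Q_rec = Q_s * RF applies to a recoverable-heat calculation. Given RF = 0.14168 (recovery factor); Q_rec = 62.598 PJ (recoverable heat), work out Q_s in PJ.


Q_s = Q_rec / RF
Q_s = 62.598 / 0.14168
Q_s = 441.83 PJ


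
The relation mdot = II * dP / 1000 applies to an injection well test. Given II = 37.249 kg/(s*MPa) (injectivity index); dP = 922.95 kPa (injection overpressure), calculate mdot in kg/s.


mdot = II * dP / 1000
mdot = 37.249 * 922.95 / 1000
mdot = 34.379 kg/s


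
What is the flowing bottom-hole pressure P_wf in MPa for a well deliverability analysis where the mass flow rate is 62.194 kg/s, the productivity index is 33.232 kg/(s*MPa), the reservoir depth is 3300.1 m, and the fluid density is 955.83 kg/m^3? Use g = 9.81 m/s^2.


Step 1: P_i = rho*g*h/1e6 = 955.83*9.81*3300.1/1e6 = 30.94402 MPa
Step 2: P_wf = P_i - mdot/PI = 30.94402 - 62.194/33.232 = 29.073 MPa
P_wf = 29.073 MPa


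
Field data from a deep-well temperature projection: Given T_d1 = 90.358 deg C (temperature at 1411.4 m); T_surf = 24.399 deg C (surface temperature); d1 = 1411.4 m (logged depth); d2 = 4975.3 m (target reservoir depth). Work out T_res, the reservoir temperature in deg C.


Step 1: grad = (T_d1 - T_surf)/d1 * 1000 = (90.358 - 24.399)/1411.4 * 1000 = 46.73303 deg C/km
Step 2: T_res = T_surf + grad*d2/1000 = 24.399 + 46.73303*4975.3/1000 = 256.91 deg C
T_res = 256.91 deg C


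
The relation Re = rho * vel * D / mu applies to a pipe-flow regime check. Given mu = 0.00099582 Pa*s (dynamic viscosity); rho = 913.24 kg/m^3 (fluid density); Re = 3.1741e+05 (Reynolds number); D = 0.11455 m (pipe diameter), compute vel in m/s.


vel = Re * mu / (rho * D)
vel = 3.1741e+05 * 0.00099582 / (913.24 * 0.11455)
vel = 3.0215 m/s


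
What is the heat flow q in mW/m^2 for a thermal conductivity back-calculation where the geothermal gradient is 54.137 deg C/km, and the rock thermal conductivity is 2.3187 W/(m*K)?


q = k * grad / 1000
q = 2.3187 * 54.137 / 1000
q = 0.1255275 W/m^2
Convert: 0.1255275 W/m^2 * 1000.0 = 125.53 mW/m^2
q = 125.53 mW/m^2


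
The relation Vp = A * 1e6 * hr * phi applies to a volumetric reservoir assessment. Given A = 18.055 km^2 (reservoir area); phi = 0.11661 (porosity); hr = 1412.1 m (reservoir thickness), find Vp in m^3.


Vp = A * 1e6 * hr * phi
Vp = 18.055 * 1e6 * 1412.1 * 0.11661
Vp = 2.9730e+09 m^3


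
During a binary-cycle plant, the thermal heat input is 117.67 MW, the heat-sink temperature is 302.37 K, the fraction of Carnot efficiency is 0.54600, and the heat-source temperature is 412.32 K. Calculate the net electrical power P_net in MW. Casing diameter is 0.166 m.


Step 1: eta = (1 - Tc/Th)*f = (1 - 302.37/412.32)*0.546 = 0.1455974
Step 2: P_net = eta * Q_in = 0.1455974 * 117.67 = 17.132 MW
P_net = 17.132 MW


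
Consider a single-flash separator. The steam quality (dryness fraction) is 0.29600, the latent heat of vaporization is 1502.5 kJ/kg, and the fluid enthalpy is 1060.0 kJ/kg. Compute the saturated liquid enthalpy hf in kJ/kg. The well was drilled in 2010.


hf = h - x * hfg
hf = 1060.0 - 0.29600 * 1502.5
hf = 615.26 kJ/kg


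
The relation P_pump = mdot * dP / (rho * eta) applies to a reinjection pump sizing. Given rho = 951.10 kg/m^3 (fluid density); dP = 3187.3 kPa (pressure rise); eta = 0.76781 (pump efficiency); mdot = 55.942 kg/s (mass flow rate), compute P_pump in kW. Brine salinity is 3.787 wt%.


P_pump = mdot * dP / (rho * eta)
P_pump = 55.942 * 3187.3 / (951.10 * 0.76781)
P_pump = 244.16 kW


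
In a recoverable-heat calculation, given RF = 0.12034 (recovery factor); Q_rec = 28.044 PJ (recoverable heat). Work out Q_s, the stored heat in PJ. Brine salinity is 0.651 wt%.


Q_s = Q_rec / RF
Q_s = 28.044 / 0.12034
Q_s = 233.04 PJ


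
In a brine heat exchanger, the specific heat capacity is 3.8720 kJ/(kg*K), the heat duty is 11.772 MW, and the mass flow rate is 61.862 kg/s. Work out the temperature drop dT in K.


dT = Q * 1000 / (mdot * cp)
dT = 11.772 * 1000 / (61.862 * 3.8720)
dT = 49.146 K


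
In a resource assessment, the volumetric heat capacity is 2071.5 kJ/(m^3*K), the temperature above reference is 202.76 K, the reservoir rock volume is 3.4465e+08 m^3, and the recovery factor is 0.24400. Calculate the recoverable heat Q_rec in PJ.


Step 1: Q_s = Vr*rhoc*dT/1e12 = 3.4465e+08*2071.5*202.76/1e12 = 144.7590 PJ
Step 2: Q_rec = Q_s * RF = 144.7590 * 0.244 = 35.321 PJ
Q_rec = 35.321 PJ


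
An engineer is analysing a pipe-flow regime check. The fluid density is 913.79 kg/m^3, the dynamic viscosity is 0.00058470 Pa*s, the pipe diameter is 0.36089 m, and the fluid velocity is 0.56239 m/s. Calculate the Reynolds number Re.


Re = rho * vel * D / mu
Re = 913.79 * 0.56239 * 0.36089 / 0.00058470
Re = 3.1719e+05


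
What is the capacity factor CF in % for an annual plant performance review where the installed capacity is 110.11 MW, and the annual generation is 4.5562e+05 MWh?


CF = E_a / (cap * 8760) * 100
CF = 4.5562e+05 / (110.11 * 8760) * 100
CF = 47.236 %


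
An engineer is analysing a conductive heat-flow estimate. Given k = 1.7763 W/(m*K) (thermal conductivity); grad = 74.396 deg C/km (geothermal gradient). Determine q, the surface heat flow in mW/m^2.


q = k * grad / 1000
q = 1.7763 * 74.396 / 1000
q = 0.1321496 W/m^2
Convert: 0.1321496 W/m^2 * 1000.0 = 132.15 mW/m^2
q = 132.15 mW/m^2


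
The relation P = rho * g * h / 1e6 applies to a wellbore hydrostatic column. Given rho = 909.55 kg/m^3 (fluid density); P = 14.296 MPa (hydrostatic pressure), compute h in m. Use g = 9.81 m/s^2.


h = P * 1e6 / (g * rho)
h = 14.296 * 1e6 / (9.81 * 909.55)
h = 1602.2 m


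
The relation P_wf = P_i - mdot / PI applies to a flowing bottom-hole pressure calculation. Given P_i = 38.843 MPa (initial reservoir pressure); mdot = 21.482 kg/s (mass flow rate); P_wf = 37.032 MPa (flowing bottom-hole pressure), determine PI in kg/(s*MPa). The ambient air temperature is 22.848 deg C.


PI = mdot / (P_i - P_wf)
PI = 21.482 / (38.843 - 37.032)
PI = 11.862 kg/(s*MPa)


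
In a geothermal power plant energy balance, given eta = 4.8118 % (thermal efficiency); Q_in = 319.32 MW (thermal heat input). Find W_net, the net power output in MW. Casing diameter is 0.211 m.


W_net = eta / 100 * Q_in
W_net = 4.8118 / 100 * 319.32
W_net = 15.365 MW


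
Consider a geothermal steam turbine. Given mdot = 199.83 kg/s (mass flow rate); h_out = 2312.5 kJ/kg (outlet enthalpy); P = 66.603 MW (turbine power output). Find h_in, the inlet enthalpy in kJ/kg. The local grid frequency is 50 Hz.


h_in = h_out + P * 1000 / mdot
h_in = 2312.5 + 66.603 * 1000 / 199.83
h_in = 2645.8 kJ/kg


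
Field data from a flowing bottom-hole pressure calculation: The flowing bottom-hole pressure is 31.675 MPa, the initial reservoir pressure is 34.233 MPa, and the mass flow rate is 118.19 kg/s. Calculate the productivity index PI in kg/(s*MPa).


PI = mdot / (P_i - P_wf)
PI = 118.19 / (34.233 - 31.675)
PI = 46.204 kg/(s*MPa)


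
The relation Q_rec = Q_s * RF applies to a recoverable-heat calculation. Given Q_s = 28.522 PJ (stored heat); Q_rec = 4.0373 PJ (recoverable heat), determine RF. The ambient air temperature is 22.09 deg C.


RF = Q_rec / Q_s
RF = 4.0373 / 28.522
RF = 0.14155


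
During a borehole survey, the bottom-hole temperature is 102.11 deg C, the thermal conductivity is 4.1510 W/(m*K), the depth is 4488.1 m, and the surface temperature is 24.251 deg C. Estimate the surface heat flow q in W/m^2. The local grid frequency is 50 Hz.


Step 1: grad = (T_d - T_surf)/d * 1000 = (102.11 - 24.251)/4488.1 * 1000 = 17.34788 deg C/km
Step 2: q = k * grad / 1000 = 4.151 * 17.34788 / 1000 = 0.072011 W/m^2
q = 0.072011 W/m^2


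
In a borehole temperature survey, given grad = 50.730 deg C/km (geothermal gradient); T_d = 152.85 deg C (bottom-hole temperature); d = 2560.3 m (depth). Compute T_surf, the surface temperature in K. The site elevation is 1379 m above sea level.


T_surf = T_d - grad * d / 1000
T_surf = 152.85 - 50.730 * 2560.3 / 1000
T_surf = 22.96598 deg C
Convert to K: 22.96598 + 273.15 = 296.12 K
T_surf = 296.12 K


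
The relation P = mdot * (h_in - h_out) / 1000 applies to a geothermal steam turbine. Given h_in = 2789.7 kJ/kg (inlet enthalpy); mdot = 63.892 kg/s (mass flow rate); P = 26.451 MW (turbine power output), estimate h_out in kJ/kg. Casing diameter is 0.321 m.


h_out = h_in - P * 1000 / mdot
h_out = 2789.7 - 26.451 * 1000 / 63.892
h_out = 2375.7 kJ/kg


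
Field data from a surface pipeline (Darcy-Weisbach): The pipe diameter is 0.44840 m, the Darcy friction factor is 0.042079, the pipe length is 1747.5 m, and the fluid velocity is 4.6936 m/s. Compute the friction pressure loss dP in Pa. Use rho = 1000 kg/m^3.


dP = f * (L/D) * (rho*vel^2/2) / 1000
dP = 0.042079 * (1747.5/0.44840) * (1000*4.6936^2/2) / 1000
dP = 1806.339 kPa
Convert: 1806.339 kPa * 1000.0 = 1.8063e+06 Pa
dP = 1.8063e+06 Pa


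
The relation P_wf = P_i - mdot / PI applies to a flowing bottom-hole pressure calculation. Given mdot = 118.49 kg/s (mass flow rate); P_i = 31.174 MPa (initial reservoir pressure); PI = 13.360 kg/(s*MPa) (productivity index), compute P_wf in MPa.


P_wf = P_i - mdot / PI
P_wf = 31.174 - 118.49 / 13.360
P_wf = 22.305 MPa


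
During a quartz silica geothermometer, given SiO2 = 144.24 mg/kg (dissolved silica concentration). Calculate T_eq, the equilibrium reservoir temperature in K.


T_eq = 1309 / (5.19 - log10(SiO2)) - 273.15
T_eq = 1309 / (5.19 - log10(144.24)) - 273.15
T_eq = 158.7329 deg C
Convert to K: 158.7329 + 273.15 = 431.88 K
T_eq = 431.88 K


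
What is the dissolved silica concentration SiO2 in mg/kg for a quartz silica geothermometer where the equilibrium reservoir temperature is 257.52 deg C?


SiO2 = 10^(5.19 - 1309/(T_eq + 273.15))
SiO2 = 10^(5.19 - 1309/(257.52 + 273.15))
SiO2 = 528.82 mg/kg


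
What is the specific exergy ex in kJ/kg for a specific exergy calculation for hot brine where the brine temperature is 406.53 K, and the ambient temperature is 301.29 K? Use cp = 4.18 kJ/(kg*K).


ex = cp * ((T_b - T_0) - T_0 * ln(T_b/T_0))
ex = 4.18 * ((406.53 - 301.29) - 301.29 * ln(406.53/301.29))
ex = 62.609 kJ/kg


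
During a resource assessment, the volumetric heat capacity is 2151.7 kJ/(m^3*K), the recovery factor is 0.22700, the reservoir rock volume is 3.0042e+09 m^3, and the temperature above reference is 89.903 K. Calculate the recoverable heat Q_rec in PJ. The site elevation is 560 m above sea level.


Step 1: Q_s = Vr*rhoc*dT/1e12 = 3.0042e+09*2151.7*89.903/1e12 = 581.1453 PJ
Step 2: Q_rec = Q_s * RF = 581.1453 * 0.227 = 131.92 PJ
Q_rec = 131.92 PJ


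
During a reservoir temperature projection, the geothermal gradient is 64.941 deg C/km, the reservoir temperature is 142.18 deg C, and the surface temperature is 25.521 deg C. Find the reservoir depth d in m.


d = (T_res - T_surf) / grad * 1000
d = (142.18 - 25.521) / 64.941 * 1000
d = 1796.4 m


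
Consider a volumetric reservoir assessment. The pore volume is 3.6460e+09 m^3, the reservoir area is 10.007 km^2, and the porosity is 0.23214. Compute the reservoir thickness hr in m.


hr = Vp / (A * 1e6 * phi)
hr = 3.6460e+09 / (10.007 * 1e6 * 0.23214)
hr = 1569.5 m


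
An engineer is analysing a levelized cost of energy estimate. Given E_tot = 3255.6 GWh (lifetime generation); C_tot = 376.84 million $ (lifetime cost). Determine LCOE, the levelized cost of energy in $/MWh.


LCOE = C_tot / E_tot * 100
LCOE = 376.84 / 3255.6 * 100
LCOE = 11.57513 cents/kWh
Convert: 11.57513 cents/kWh * 10.0 = 115.75 $/MWh
LCOE = 115.75 $/MWh


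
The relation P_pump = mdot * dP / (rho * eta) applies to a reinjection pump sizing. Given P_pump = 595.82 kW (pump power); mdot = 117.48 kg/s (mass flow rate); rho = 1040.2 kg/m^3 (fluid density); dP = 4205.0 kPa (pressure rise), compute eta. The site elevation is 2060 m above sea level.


eta = mdot * dP / (rho * P_pump)
eta = 117.48 * 4205.0 / (1040.2 * 595.82)
eta = 0.79707


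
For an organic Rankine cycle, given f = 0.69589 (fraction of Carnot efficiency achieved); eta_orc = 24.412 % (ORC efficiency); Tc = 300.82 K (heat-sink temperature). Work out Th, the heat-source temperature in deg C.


Th = Tc / (1 - (eta_orc/100)/f)
Th = 300.82 / (1 - (24.412/100)/0.69589)
Th = 463.3721 K
Convert to deg C: 463.3721 - 273.15 = 190.22 deg C
Th = 190.22 deg C


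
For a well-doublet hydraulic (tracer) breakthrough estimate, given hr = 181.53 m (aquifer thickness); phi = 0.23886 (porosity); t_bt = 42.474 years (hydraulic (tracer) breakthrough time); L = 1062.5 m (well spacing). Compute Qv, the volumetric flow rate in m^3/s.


Qv = pi*hr*phi*L^2 / (3*t_bt*365.25*86400)
Qv = pi*181.53*0.23886*1062.5^2 / (3*42.474*365.25*86400)
Qv = 0.038243 m^3/s


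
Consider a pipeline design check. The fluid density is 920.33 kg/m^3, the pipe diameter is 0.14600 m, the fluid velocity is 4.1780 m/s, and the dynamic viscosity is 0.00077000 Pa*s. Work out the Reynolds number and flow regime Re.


Step 1: Re = rho*vel*D/mu = 920.33*4.178*0.146/0.00077 = 7.2908e+05
Step 2: Re = 7.2908e+05 > 4000, so flow is turbulent.
Re = 7.2908e+05 (turbulent)


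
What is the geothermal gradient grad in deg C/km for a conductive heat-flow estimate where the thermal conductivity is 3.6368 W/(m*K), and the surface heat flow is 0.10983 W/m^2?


grad = q * 1000 / k
grad = 0.10983 * 1000 / 3.6368
grad = 30.200 deg C/km


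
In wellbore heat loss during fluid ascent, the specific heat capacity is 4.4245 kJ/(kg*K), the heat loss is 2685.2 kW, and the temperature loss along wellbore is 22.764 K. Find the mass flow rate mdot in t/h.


mdot = Q_loss / (cp * dT)
mdot = 2685.2 / (4.4245 * 22.764)
mdot = 26.66023 kg/s
Convert: 26.66023 kg/s * 3.6 = 95.977 t/h
mdot = 95.977 t/h


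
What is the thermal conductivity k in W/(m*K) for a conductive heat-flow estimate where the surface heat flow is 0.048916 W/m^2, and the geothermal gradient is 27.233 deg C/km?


k = q * 1000 / grad
k = 0.048916 * 1000 / 27.233
k = 1.7962 W/(m*K)


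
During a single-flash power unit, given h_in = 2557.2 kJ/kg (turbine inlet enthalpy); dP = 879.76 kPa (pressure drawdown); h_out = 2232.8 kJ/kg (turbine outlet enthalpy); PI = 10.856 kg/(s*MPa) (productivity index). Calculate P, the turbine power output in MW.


Step 1: mdot = PI * dP / 1000 = 10.856 * 879.76 / 1000 = 9.550675 kg/s
Step 2: P = mdot*(h_in - h_out)/1000 = 9.550675*(2557.2 - 2232.8)/1000 = 3.0982 MW
P = 3.0982 MW


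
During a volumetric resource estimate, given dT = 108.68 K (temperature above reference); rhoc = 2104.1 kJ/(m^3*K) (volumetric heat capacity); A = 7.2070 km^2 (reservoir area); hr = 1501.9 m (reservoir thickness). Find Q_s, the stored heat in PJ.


Step 1: Vr = A*1e6*hr = 7.207*1e6*1501.9 = 1.082419e+10 m^3
Step 2: Q_s = Vr*rhoc*dT/1e12 = 1.082419e+10*2104.1*108.68/1e12 = 2475.2 PJ
Q_s = 2475.2 PJ


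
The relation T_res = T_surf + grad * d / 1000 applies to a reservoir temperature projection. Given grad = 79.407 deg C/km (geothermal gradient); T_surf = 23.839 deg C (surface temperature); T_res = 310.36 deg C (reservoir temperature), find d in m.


d = (T_res - T_surf) / grad * 1000
d = (310.36 - 23.839) / 79.407 * 1000
d = 3608.3 m


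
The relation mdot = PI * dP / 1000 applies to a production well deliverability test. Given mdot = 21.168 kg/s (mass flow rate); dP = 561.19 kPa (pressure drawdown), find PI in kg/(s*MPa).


PI = mdot * 1000 / dP
PI = 21.168 * 1000 / 561.19
PI = 37.720 kg/(s*MPa)


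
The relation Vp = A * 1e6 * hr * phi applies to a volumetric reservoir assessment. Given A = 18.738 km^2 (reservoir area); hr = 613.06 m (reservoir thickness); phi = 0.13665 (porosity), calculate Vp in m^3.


Vp = A * 1e6 * hr * phi
Vp = 18.738 * 1e6 * 613.06 * 0.13665
Vp = 1.5698e+09 m^3


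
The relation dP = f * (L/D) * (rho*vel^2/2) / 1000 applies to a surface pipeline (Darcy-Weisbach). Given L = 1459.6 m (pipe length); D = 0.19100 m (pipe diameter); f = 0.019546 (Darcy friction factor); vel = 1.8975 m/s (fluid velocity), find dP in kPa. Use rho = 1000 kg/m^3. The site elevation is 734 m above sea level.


dP = f * (L/D) * (rho*vel^2/2) / 1000
dP = 0.019546 * (1459.6/0.19100) * (1000*1.8975^2/2) / 1000
dP = 268.90 kPa


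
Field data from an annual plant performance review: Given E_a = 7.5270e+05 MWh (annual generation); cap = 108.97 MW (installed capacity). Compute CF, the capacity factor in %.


CF = E_a / (cap * 8760) * 100
CF = 7.5270e+05 / (108.97 * 8760) * 100
CF = 78.852 %


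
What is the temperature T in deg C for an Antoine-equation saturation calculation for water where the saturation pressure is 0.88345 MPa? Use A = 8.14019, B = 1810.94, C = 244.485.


T = B / (A - log10(P_sat * 760 / 0.101325)) - C
T = 1810.94 / (8.14019 - log10(0.88345 * 760 / 0.101325)) - 244.485
T = 174.82 deg C


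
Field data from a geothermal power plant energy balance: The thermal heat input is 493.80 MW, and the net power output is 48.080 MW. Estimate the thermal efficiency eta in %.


eta = W_net / Q_in * 100
eta = 48.080 / 493.80 * 100
eta = 9.7367 %


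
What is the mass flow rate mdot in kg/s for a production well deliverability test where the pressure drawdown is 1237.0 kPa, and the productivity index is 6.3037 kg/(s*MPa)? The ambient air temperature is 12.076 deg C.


mdot = PI * dP / 1000
mdot = 6.3037 * 1237.0 / 1000
mdot = 7.7977 kg/s


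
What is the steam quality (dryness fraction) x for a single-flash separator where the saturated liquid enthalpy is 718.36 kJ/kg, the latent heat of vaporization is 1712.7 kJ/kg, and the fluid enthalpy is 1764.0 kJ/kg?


x = (h - hf) / hfg
x = (1764.0 - 718.36) / 1712.7
x = 0.61052


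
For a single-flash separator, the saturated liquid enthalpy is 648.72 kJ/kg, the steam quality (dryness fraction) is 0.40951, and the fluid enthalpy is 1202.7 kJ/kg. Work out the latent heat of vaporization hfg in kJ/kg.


hfg = (h - hf) / x
hfg = (1202.7 - 648.72) / 0.40951
hfg = 1352.8 kJ/kg


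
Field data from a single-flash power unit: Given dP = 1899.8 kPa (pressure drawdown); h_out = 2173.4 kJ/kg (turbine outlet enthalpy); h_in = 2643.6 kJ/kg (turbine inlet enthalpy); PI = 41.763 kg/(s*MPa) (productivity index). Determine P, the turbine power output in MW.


Step 1: mdot = PI * dP / 1000 = 41.763 * 1899.8 / 1000 = 79.34135 kg/s
Step 2: P = mdot*(h_in - h_out)/1000 = 79.34135*(2643.6 - 2173.4)/1000 = 37.306 MW
P = 37.306 MW


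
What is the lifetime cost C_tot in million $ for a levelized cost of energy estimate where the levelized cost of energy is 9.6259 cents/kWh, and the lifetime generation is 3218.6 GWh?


C_tot = LCOE / 100 * E_tot
C_tot = 9.6259 / 100 * 3218.6
C_tot = 309.82 million $


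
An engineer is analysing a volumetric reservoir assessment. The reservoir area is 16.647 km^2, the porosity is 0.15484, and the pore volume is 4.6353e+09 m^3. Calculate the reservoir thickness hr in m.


hr = Vp / (A * 1e6 * phi)
hr = 4.6353e+09 / (16.647 * 1e6 * 0.15484)
hr = 1798.3 m


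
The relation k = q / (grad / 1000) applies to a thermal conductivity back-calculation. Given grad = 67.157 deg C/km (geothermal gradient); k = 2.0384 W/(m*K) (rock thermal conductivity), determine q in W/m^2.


q = k * grad / 1000
q = 2.0384 * 67.157 / 1000
q = 0.13689 W/m^2


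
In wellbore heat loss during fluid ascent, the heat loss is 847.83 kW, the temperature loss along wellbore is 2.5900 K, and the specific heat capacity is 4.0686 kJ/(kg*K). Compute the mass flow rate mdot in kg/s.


mdot = Q_loss / (cp * dT)
mdot = 847.83 / (4.0686 * 2.5900)
mdot = 80.457 kg/s


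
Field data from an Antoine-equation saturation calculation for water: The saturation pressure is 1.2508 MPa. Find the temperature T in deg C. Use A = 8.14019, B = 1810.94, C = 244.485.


T = B / (A - log10(P_sat * 760 / 0.101325)) - C
T = 1810.94 / (8.14019 - log10(1.2508 * 760 / 0.101325)) - 244.485
T = 190.01 deg C


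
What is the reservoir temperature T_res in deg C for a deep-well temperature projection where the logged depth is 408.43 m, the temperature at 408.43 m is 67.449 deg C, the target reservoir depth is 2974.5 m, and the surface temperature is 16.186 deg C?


Step 1: grad = (T_d1 - T_surf)/d1 * 1000 = (67.449 - 16.186)/408.43 * 1000 = 125.5123 deg C/km
Step 2: T_res = T_surf + grad*d2/1000 = 16.186 + 125.5123*2974.5/1000 = 389.52 deg C
T_res = 389.52 deg C


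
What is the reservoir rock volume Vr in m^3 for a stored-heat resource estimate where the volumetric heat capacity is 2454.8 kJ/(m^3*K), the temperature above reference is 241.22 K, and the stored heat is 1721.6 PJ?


Vr = Q_s * 1e12 / (rhoc * dT)
Vr = 1721.6 * 1e12 / (2454.8 * 241.22)
Vr = 2.9074e+09 m^3


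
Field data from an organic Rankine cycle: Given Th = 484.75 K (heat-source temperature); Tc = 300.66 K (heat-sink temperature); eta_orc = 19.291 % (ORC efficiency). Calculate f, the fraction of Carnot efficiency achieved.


f = (eta_orc/100) / (1 - Tc/Th)
f = (19.291/100) / (1 - 300.66/484.75)
f = 0.50798


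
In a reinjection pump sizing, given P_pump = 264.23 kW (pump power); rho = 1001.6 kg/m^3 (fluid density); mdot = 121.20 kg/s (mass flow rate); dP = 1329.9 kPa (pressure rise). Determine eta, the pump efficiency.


eta = mdot * dP / (rho * P_pump)
eta = 121.20 * 1329.9 / (1001.6 * 264.23)
eta = 0.60904


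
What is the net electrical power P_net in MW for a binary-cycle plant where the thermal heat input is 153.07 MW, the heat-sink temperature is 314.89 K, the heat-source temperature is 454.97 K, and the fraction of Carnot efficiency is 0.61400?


Step 1: eta = (1 - Tc/Th)*f = (1 - 314.89/454.97)*0.614 = 0.1890435
Step 2: P_net = eta * Q_in = 0.1890435 * 153.07 = 28.937 MW
P_net = 28.937 MW


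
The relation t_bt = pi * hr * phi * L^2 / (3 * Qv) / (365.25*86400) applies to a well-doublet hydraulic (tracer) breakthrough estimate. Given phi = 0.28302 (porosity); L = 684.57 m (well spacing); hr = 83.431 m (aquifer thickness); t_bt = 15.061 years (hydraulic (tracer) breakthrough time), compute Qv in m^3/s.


Qv = pi*hr*phi*L^2 / (3*t_bt*365.25*86400)
Qv = pi*83.431*0.28302*684.57^2 / (3*15.061*365.25*86400)
Qv = 0.024381 m^3/s


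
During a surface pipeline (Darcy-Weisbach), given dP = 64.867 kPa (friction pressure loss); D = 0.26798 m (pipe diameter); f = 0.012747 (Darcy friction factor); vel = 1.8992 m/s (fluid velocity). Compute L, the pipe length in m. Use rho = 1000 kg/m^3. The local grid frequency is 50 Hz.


L = dP*1000*D / (f*rho*vel^2/2)
L = 64.867*1000*0.26798 / (0.012747*1000*1.8992^2/2)
L = 756.15 m


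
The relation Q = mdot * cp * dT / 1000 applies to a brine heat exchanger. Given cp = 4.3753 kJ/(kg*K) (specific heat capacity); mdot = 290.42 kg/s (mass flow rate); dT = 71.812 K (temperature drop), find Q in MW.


Q = mdot * cp * dT / 1000
Q = 290.42 * 4.3753 * 71.812 / 1000
Q = 91.250 MW


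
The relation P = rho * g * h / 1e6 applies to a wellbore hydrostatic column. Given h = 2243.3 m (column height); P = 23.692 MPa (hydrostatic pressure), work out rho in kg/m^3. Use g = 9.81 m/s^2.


rho = P * 1e6 / (g * h)
rho = 23.692 * 1e6 / (9.81 * 2243.3)
rho = 1076.6 kg/m^3


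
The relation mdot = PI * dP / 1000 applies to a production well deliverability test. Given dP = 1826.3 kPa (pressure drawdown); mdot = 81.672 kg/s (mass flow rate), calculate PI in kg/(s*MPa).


PI = mdot * 1000 / dP
PI = 81.672 * 1000 / 1826.3
PI = 44.720 kg/(s*MPa)


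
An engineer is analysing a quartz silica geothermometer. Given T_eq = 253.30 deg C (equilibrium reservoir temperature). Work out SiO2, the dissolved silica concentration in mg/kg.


SiO2 = 10^(5.19 - 1309/(T_eq + 273.15))
SiO2 = 10^(5.19 - 1309/(253.30 + 273.15))
SiO2 = 505.28 mg/kg


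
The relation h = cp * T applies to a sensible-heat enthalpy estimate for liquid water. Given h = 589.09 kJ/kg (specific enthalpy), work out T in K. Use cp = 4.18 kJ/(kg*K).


T = h / cp
T = 589.09 / 4.18
T = 140.9306 deg C
Convert to K: 140.9306 + 273.15 = 414.08 K
T = 414.08 K


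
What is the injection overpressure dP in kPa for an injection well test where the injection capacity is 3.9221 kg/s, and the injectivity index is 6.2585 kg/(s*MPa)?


dP = mdot * 1000 / II
dP = 3.9221 * 1000 / 6.2585
dP = 626.68 kPa


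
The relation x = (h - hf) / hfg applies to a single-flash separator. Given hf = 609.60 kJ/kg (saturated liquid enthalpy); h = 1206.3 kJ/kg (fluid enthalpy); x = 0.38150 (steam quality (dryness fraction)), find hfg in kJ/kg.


hfg = (h - hf) / x
hfg = (1206.3 - 609.60) / 0.38150
hfg = 1564.1 kJ/kg


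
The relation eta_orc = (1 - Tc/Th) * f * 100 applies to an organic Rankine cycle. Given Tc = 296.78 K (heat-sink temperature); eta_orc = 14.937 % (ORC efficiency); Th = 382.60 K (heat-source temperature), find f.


f = (eta_orc/100) / (1 - Tc/Th)
f = (14.937/100) / (1 - 296.78/382.60)
f = 0.66592


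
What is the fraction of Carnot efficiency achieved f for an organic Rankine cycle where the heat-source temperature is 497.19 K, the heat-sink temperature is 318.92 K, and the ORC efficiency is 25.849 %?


f = (eta_orc/100) / (1 - Tc/Th)
f = (25.849/100) / (1 - 318.92/497.19)
f = 0.72092


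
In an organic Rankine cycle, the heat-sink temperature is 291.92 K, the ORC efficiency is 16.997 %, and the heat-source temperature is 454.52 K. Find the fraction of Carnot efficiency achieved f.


f = (eta_orc/100) / (1 - Tc/Th)
f = (16.997/100) / (1 - 291.92/454.52)
f = 0.47512


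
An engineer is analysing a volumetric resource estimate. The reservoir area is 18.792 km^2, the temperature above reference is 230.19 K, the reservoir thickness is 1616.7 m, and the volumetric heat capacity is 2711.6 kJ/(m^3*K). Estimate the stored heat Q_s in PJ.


Step 1: Vr = A*1e6*hr = 18.792*1e6*1616.7 = 3.038103e+10 m^3
Step 2: Q_s = Vr*rhoc*dT/1e12 = 3.038103e+10*2711.6*230.19/1e12 = 18963 PJ
Q_s = 18963 PJ


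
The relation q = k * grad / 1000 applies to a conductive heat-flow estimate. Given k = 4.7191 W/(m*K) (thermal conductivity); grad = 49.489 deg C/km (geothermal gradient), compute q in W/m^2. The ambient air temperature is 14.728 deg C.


q = k * grad / 1000
q = 4.7191 * 49.489 / 1000
q = 0.23354 W/m^2


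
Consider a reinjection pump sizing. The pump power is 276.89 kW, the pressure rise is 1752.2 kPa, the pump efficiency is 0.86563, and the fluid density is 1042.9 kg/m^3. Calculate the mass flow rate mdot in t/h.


mdot = P_pump * rho * eta / dP
mdot = 276.89 * 1042.9 * 0.86563 / 1752.2
mdot = 142.6588 kg/s
Convert: 142.6588 kg/s * 3.6 = 513.57 t/h
mdot = 513.57 t/h


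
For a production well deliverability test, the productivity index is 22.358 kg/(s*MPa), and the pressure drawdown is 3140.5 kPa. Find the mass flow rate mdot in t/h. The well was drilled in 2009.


mdot = PI * dP / 1000
mdot = 22.358 * 3140.5 / 1000
mdot = 70.21530 kg/s
Convert: 70.21530 kg/s * 3.6 = 252.78 t/h
mdot = 252.78 t/h


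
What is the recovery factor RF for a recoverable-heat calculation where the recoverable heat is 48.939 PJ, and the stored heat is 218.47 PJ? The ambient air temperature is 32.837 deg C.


RF = Q_rec / Q_s
RF = 48.939 / 218.47
RF = 0.22401


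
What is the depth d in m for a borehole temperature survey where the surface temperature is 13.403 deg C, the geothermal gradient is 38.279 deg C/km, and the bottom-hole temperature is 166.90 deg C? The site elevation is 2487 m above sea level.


d = (T_d - T_surf) / grad * 1000
d = (166.90 - 13.403) / 38.279 * 1000
d = 4010.0 m


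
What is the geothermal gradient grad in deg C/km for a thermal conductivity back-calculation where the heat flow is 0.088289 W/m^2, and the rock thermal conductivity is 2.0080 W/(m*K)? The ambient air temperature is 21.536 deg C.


grad = q / k * 1000
grad = 0.088289 / 2.0080 * 1000
grad = 43.969 deg C/km


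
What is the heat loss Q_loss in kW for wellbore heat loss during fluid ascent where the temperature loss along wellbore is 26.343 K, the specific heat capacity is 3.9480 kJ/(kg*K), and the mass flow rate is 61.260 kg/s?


Q_loss = mdot * cp * dT
Q_loss = 61.260 * 3.9480 * 26.343
Q_loss = 6371.2 kW


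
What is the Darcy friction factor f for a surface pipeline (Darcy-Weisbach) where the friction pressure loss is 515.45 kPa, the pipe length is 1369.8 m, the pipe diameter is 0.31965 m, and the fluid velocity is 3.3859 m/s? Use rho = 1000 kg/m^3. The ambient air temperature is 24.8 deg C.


f = dP*1000 / ((L/D)*(rho*vel^2/2))
f = 515.45*1000 / ((1369.8/0.31965)*(1000*3.3859^2/2))
f = 0.020984


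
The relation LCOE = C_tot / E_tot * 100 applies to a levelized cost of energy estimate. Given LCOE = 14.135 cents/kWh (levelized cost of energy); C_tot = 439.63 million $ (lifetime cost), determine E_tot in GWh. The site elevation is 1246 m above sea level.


E_tot = C_tot / LCOE * 100
E_tot = 439.63 / 14.135 * 100
E_tot = 3110.2 GWh


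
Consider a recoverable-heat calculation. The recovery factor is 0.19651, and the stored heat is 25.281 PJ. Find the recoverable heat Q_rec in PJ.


Q_rec = Q_s * RF
Q_rec = 25.281 * 0.19651
Q_rec = 4.9680 PJ


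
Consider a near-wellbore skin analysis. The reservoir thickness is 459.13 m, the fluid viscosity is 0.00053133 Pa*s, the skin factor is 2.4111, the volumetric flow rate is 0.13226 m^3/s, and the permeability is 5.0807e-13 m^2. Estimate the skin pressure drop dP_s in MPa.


dP_s = S * q * mu / (2*pi*k*hr) / 1000
dP_s = 2.4111 * 0.13226 * 0.00053133 / (2*pi*5.0807e-13*459.13) / 1000
dP_s = 115.6030 kPa
Convert: 115.6030 kPa * 0.001 = 0.11560 MPa
dP_s = 0.11560 MPa


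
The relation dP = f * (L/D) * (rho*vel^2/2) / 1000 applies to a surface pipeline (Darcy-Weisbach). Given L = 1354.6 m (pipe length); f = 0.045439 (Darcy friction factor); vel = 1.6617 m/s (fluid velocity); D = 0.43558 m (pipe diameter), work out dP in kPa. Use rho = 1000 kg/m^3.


dP = f * (L/D) * (rho*vel^2/2) / 1000
dP = 0.045439 * (1354.6/0.43558) * (1000*1.6617^2/2) / 1000
dP = 195.10 kPa


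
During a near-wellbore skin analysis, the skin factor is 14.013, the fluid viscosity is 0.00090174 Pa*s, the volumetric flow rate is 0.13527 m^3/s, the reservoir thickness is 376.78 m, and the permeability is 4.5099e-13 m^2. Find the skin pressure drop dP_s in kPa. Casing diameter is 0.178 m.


dP_s = S * q * mu / (2*pi*k*hr) / 1000
dP_s = 14.013 * 0.13527 * 0.00090174 / (2*pi*4.5099e-13*376.78) / 1000
dP_s = 1601.0 kPa


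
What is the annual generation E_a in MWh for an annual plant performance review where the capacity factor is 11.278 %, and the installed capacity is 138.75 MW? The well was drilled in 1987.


E_a = CF / 100 * cap * 8760
E_a = 11.278 / 100 * 138.75 * 8760
E_a = 1.3708e+05 MWh


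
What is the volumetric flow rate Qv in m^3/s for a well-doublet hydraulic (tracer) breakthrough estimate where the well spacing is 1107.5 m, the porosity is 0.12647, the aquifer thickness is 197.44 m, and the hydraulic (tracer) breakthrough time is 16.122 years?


Qv = pi*hr*phi*L^2 / (3*t_bt*365.25*86400)
Qv = pi*197.44*0.12647*1107.5^2 / (3*16.122*365.25*86400)
Qv = 0.063040 m^3/s


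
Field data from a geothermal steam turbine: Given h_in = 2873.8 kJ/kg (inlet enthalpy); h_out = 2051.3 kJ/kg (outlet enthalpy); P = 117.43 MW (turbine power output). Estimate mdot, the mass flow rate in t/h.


mdot = P * 1000 / (h_in - h_out)
mdot = 117.43 * 1000 / (2873.8 - 2051.3)
mdot = 142.7720 kg/s
Convert: 142.7720 kg/s * 3.6 = 513.98 t/h
mdot = 513.98 t/h


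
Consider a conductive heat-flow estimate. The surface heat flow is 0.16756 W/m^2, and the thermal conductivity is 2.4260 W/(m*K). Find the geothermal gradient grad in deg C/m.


grad = q * 1000 / k
grad = 0.16756 * 1000 / 2.4260
grad = 69.06843 deg C/km
Convert: 69.06843 deg C/km * 0.001 = 0.069068 deg C/m
grad = 0.069068 deg C/m


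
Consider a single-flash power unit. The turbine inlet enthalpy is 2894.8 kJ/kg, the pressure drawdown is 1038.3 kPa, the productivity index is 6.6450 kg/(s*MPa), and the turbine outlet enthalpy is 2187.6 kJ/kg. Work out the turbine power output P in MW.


Step 1: mdot = PI * dP / 1000 = 6.645 * 1038.3 / 1000 = 6.899503 kg/s
Step 2: P = mdot*(h_in - h_out)/1000 = 6.899503*(2894.8 - 2187.6)/1000 = 4.8793 MW
P = 4.8793 MW


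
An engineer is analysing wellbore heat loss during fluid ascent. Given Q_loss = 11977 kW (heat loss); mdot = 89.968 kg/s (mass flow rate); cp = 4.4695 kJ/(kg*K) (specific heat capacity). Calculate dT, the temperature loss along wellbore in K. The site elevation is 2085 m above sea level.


dT = Q_loss / (mdot * cp)
dT = 11977 / (89.968 * 4.4695)
dT = 29.785 K


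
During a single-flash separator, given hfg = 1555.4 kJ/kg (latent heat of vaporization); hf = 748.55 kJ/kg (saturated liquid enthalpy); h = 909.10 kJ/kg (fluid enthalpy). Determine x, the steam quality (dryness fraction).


x = (h - hf) / hfg
x = (909.10 - 748.55) / 1555.4
x = 0.10322


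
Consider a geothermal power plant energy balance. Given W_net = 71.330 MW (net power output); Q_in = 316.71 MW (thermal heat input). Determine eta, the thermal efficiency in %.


eta = W_net / Q_in * 100
eta = 71.330 / 316.71 * 100
eta = 22.522 %


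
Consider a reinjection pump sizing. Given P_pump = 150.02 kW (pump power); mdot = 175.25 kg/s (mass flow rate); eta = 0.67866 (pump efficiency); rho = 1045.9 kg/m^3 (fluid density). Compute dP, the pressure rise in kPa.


dP = P_pump * rho * eta / mdot
dP = 150.02 * 1045.9 * 0.67866 / 175.25
dP = 607.62 kPa


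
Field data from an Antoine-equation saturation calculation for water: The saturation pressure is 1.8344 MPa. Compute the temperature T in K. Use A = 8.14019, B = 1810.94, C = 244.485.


T = B / (A - log10(P_sat * 760 / 0.101325)) - C
T = 1810.94 / (8.14019 - log10(1.8344 * 760 / 0.101325)) - 244.485
T = 208.0691 deg C
Convert to K: 208.0691 + 273.15 = 481.22 K
T = 481.22 K


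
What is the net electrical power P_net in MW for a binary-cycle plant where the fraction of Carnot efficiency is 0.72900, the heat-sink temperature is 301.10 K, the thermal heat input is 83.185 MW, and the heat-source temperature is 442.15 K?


Step 1: eta = (1 - Tc/Th)*f = (1 - 301.1/442.15)*0.729 = 0.2325578
Step 2: P_net = eta * Q_in = 0.2325578 * 83.185 = 19.345 MW
P_net = 19.345 MW


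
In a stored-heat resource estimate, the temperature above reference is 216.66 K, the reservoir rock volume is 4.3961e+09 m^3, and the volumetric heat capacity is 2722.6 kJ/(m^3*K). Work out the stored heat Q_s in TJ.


Q_s = Vr * rhoc * dT / 1e12
Q_s = 4.3961e+09 * 2722.6 * 216.66 / 1e12
Q_s = 2593.165 PJ
Convert: 2593.165 PJ * 1000.0 = 2.5932e+06 TJ
Q_s = 2.5932e+06 TJ


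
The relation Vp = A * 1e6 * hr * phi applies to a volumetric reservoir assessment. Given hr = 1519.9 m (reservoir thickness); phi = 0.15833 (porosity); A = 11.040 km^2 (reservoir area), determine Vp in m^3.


Vp = A * 1e6 * hr * phi
Vp = 11.040 * 1e6 * 1519.9 * 0.15833
Vp = 2.6567e+09 m^3


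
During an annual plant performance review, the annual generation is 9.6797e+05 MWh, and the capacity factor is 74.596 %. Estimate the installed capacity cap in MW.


cap = E_a / (CF/100 * 8760)
cap = 9.6797e+05 / (74.596/100 * 8760)
cap = 148.13 MW


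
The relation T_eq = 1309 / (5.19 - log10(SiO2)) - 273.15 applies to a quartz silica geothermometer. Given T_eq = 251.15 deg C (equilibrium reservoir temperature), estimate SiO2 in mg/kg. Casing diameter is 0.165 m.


SiO2 = 10^(5.19 - 1309/(T_eq + 273.15))
SiO2 = 10^(5.19 - 1309/(251.15 + 273.15))
SiO2 = 493.56 mg/kg


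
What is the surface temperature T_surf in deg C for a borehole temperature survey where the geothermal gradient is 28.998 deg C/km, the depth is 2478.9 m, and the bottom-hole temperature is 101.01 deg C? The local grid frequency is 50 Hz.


T_surf = T_d - grad * d / 1000
T_surf = 101.01 - 28.998 * 2478.9 / 1000
T_surf = 29.127 deg C


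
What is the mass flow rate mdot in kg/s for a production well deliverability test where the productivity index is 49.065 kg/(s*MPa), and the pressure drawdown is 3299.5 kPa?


mdot = PI * dP / 1000
mdot = 49.065 * 3299.5 / 1000
mdot = 161.89 kg/s


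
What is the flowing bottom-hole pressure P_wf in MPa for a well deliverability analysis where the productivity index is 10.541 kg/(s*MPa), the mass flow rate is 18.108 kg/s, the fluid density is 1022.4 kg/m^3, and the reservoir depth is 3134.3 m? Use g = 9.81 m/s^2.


Step 1: P_i = rho*g*h/1e6 = 1022.4*9.81*3134.3/1e6 = 31.43623 MPa
Step 2: P_wf = P_i - mdot/PI = 31.43623 - 18.108/10.541 = 29.718 MPa
P_wf = 29.718 MPa


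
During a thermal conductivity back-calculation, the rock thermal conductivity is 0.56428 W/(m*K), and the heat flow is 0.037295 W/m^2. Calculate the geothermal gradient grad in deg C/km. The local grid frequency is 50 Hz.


grad = q / k * 1000
grad = 0.037295 / 0.56428 * 1000
grad = 66.093 deg C/km
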